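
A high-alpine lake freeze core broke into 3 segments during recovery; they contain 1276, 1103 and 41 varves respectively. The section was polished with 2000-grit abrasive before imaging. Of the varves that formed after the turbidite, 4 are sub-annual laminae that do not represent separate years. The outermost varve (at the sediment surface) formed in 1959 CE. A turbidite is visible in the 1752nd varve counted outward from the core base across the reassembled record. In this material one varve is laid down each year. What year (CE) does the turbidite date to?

Total varves = 1276 + 1103 + 41 = 2420.
The turbidite sits at varve 1752 from the core base, so 2420 − 1752 = 668 varves formed after it.
Removing the 4 false varves leaves 668 − 4 = 664 true varves beyond the turbidite.
1959 − 664 = 1295 CE.

1295 CE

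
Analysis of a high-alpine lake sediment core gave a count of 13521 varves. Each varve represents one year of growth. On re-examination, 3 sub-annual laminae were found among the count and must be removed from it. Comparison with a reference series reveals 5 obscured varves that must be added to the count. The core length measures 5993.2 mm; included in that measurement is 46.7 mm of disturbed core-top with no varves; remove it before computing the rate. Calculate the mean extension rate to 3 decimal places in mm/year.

0.440 mm/year

After corrections the count is 13521 − 3 + 5 = 13523 varves.
Removing the 46.7 mm offcut leaves 5993.2 − 46.7 = 5946.5 mm.
Extension rate ≈ 5946.5 / 13523 = 0.440 mm/year.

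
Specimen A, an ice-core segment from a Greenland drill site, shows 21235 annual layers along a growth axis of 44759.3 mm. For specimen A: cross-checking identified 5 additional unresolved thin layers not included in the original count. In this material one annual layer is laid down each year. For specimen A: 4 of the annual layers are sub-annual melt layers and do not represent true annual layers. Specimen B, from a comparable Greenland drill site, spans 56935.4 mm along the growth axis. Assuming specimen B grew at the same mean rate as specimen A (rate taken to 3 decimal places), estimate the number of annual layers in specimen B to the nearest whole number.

27009 annual layers

Specimen A: correcting the raw count gives 21235 − 4 + 5 = 21236 true annual layers.
A: 44759.3 mm over 21236 years gives 44759.3 / 21236 ≈ 2.108 mm/year.
B spans 56935.4 / 2.108 = 27009.20 years ≈ 27009 annual layers.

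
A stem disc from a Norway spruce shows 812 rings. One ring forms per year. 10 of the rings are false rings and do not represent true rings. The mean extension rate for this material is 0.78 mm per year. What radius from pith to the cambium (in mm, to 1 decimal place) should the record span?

Adjusted count: 812 − 10 = 802 rings.
802 years at 0.78 mm/year gives 0.78 × 802 = 625.6 mm.

625.6 mm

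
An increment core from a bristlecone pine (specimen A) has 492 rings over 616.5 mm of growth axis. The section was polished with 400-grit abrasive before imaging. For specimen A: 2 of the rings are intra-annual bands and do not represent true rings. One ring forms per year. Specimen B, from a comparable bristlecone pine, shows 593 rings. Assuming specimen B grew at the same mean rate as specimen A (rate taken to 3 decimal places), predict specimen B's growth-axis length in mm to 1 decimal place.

Specimen A: true ring count = 492 − 2 = 490.
A: 616.5 mm over 490 years gives 616.5 / 490 ≈ 1.258 mm per year.
B's length ≈ 1.258 × 593 = 746.0 mm.

746.0 mm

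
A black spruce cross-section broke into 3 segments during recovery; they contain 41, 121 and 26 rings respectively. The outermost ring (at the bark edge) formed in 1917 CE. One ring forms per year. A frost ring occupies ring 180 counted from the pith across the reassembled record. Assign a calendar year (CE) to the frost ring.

1909 CE

Total rings = 41 + 121 + 26 = 188.
188 − 180 = 8 rings lie beyond the frost ring toward the bark edge.
1917 − 8 = 1909 CE.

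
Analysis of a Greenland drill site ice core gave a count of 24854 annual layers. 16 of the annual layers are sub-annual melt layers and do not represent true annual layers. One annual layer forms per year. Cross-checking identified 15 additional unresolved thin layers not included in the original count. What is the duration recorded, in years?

Correcting the raw count gives 24854 − 16 + 15 = 24853 true annual layers.
With a one-to-one annual layer periodicity this is 24853 years.

24853 years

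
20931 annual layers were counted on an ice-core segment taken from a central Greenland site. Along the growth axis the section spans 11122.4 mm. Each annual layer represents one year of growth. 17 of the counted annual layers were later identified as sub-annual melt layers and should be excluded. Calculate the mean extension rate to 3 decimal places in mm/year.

Correcting the raw count gives 20931 − 17 = 20914 true annual layers.
11122.4 mm over 20914 years gives 11122.4 / 20914 ≈ 0.532 mm/year.

0.532 mm/year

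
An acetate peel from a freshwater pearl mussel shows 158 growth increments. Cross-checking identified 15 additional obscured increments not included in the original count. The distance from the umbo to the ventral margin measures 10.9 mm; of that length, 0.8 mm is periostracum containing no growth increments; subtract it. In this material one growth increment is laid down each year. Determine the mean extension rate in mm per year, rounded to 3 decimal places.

0.058 mm per year

Adjusted count: 158 + 15 = 173 growth increments.
Removing the 0.8 mm offcut leaves 10.9 − 0.8 = 10.1 mm.
10.1 mm over 173 years gives 10.1 / 173 ≈ 0.058 mm per year.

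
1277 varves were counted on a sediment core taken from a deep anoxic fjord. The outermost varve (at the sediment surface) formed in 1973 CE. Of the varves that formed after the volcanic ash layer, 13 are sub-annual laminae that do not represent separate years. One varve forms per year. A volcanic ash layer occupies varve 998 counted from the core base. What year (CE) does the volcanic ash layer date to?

Between varve 998 and the sediment surface there are 1277 − 998 = 279 varves.
Excluding 13 false varves: 279 − 13 = 266.
1973 − 266 = 1707 CE.

1707 CE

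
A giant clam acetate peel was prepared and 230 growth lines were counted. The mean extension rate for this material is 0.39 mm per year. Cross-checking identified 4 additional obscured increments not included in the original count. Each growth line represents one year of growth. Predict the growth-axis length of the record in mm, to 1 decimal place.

91.3 mm

After corrections the count is 230 + 4 = 234 growth lines.
Predicted length = 0.39 mm/year × 234 years = 91.3 mm.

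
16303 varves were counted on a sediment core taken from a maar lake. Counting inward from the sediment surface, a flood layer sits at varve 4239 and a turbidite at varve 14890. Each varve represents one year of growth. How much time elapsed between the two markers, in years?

10651 yr

14890 − 4239 = 10651 varves lie between the two events.
One varve per year makes the interval 10651 years.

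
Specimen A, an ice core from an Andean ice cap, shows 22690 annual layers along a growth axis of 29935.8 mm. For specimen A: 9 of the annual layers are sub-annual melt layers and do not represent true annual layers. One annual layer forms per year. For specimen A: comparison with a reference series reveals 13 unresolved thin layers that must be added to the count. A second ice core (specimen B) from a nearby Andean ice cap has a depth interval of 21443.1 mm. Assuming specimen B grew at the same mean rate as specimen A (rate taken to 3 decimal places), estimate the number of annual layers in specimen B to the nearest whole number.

16257 annual layers

Specimen A: correcting the raw count gives 22690 − 9 + 13 = 22694 true annual layers.
A: 29935.8 mm over 22694 years gives 29935.8 / 22694 ≈ 1.319 mm/year.
B spans 21443.1 / 1.319 = 16257.09 years ≈ 16257 annual layers.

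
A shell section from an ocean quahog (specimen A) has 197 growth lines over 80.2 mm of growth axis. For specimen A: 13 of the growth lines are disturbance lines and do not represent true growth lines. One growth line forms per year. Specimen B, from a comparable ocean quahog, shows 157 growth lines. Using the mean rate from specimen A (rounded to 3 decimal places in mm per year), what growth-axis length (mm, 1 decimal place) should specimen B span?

Specimen A: true growth line count = 197 − 13 = 184.
A: Mean rate = 80.2 mm / 184 years ≈ 0.436 mm/year.
B's length ≈ 0.436 × 157 = 68.5 mm.

68.5 mm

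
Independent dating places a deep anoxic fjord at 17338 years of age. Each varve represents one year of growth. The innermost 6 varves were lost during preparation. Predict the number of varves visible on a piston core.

17332 varves

Expected varves over 17338 years: 17338.
Subtracting the 6 varves not captured gives 17338 − 6 = 17332 varves in the record.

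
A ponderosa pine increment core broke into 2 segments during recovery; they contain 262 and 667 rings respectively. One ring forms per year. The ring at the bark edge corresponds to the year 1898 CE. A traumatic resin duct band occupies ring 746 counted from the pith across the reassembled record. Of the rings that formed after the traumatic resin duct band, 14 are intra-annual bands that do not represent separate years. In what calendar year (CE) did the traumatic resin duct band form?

Total rings = 262 + 667 = 929.
Between ring 746 and the bark edge there are 929 − 746 = 183 rings.
Removing the 14 false rings leaves 183 − 14 = 169 true rings beyond the traumatic resin duct band.
1898 − 169 = 1729 CE.

1729 CE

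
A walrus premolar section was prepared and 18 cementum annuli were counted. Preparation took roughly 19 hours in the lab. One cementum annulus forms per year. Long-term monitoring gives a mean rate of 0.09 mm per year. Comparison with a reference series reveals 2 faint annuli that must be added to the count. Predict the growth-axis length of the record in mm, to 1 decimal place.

True cementum annulus count = 18 + 2 = 20.
20 years at 0.09 mm/year gives 0.09 × 20 = 1.8 mm.

1.8 mm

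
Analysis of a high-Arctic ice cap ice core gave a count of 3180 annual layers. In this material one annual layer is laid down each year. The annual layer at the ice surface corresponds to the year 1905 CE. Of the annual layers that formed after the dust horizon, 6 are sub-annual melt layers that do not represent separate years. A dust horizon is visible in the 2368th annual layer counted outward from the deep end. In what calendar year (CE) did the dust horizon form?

1099 CE

The dust horizon sits at annual layer 2368 from the deep end, so 3180 − 2368 = 812 annual layers formed after it.
Excluding 6 false annual layers: 812 − 6 = 806.
Counting back 806 years from 1905 CE places the dust horizon in 1905 − 806 = 1099 CE.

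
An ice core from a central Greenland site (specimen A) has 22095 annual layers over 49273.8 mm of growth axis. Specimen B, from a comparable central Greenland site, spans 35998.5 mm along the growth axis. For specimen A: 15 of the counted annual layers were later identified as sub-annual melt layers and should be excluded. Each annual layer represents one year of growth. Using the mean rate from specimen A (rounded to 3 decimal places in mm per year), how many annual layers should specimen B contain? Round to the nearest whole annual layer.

Specimen A: correcting the raw count gives 22095 − 15 = 22080 true annual layers.
A: 49273.8 mm over 22080 years gives 49273.8 / 22080 ≈ 2.232 mm/year.
B spans 35998.5 / 2.232 = 16128.36 years ≈ 16128 annual layers.

16128 annual layers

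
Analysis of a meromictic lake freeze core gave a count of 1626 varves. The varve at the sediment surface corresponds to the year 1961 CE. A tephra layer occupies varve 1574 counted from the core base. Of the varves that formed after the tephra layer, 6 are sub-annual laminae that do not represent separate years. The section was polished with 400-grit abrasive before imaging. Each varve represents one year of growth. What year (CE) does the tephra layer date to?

1915 CE

Between varve 1574 and the sediment surface there are 1626 − 1574 = 52 varves.
Excluding 6 false varves: 52 − 6 = 46.
1961 − 46 = 1915 CE.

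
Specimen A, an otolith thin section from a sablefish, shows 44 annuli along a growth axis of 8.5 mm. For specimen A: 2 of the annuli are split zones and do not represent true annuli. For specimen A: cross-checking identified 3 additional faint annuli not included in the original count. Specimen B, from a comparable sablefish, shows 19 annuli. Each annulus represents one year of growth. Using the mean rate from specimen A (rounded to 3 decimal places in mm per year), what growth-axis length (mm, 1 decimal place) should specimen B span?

Specimen A: after corrections the count is 44 − 2 + 3 = 45 annuli.
A: Extension rate ≈ 8.5 / 45 = 0.189 mm/year.
Length of B = 0.189 × 19 = 3.6 mm.

3.6 mm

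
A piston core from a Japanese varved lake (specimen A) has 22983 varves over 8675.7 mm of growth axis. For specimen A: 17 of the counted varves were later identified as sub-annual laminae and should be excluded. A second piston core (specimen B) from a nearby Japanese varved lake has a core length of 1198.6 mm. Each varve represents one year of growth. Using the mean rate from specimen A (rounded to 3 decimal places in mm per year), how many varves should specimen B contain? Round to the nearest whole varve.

3171 varves

Specimen A: true varve count = 22983 − 17 = 22966.
A: Extension rate ≈ 8675.7 / 22966 = 0.378 mm per year.
For B, 1198.6 / 0.378 = 3170.90 years ≈ 3171 varves.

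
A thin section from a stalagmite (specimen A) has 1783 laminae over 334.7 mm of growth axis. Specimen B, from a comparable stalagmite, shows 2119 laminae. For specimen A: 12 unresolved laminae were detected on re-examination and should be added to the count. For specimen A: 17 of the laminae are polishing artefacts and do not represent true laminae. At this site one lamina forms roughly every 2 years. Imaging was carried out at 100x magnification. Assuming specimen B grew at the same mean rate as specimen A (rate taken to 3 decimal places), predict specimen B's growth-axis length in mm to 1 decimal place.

Specimen A: adjusted count: 1783 − 17 + 12 = 1778 laminae.
Specimen A: 1778 laminae at 2 years each span 1778 × 2 = 3556 years.
A: Mean rate = 334.7 mm / 3556 years ≈ 0.094 mm/yr.
Specimen B: 2119 laminae at 2 years each span 2119 × 2 = 4238 years. B's length ≈ 0.094 × 4238 = 398.4 mm.

398.4 mm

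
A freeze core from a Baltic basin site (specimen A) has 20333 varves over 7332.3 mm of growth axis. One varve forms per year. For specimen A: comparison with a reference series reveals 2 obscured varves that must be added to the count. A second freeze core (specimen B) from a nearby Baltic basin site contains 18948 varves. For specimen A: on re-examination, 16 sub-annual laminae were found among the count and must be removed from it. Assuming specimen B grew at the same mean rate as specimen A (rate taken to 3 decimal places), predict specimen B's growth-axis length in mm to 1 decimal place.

Specimen A: correcting the raw count gives 20333 − 16 + 2 = 20319 true varves.
A: 7332.3 mm over 20319 years gives 7332.3 / 20319 ≈ 0.361 mm per year.
For B, 0.361 mm/year × 18948 years = 6840.2 mm.

6840.2 mm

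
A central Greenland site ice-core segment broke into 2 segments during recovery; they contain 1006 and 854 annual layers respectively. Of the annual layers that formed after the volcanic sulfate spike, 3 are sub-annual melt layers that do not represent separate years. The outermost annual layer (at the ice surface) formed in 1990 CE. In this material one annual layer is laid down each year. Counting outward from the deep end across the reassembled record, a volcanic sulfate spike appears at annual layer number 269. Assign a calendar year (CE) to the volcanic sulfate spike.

402 CE

Total annual layers = 1006 + 854 = 1860.
1860 − 269 = 1591 annual layers lie beyond the volcanic sulfate spike toward the ice surface.
Excluding 3 false annual layers: 1591 − 3 = 1588.
Counting back 1588 years from 1990 CE places the volcanic sulfate spike in 1990 − 1588 = 402 CE.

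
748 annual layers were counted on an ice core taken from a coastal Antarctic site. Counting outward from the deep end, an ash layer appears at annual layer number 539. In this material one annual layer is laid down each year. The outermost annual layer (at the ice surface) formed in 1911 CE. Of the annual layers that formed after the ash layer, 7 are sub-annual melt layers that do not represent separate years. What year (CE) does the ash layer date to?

Between annual layer 539 and the ice surface there are 748 − 539 = 209 annual layers.
209 − 7 false = 202 true annual layers after the ash layer.
Counting back 202 years from 1911 CE places the ash layer in 1911 − 202 = 1709 CE.

1709 CE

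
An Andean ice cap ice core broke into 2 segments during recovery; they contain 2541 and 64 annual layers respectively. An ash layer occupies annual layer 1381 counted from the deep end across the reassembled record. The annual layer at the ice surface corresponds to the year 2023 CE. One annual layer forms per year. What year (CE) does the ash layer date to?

Total annual layers = 2541 + 64 = 2605.
The ash layer sits at annual layer 1381 from the deep end, so 2605 − 1381 = 1224 annual layers formed after it.
The annual layer at the ice surface is 2023 CE, so the ash layer dates to 2023 − 1224 = 799 CE.

799 CE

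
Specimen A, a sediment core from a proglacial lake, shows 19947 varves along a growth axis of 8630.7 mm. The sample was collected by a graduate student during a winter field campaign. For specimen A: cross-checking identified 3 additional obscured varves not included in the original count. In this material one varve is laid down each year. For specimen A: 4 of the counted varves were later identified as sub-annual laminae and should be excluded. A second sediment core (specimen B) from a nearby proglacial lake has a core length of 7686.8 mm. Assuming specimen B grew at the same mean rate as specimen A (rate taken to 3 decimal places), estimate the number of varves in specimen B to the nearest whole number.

Specimen A: correcting the raw count gives 19947 − 4 + 3 = 19946 true varves.
A: Mean rate = 8630.7 mm / 19946 years ≈ 0.433 mm/yr.
Specimen B: 7686.8 mm / 0.433 mm per year = 17752.42 years ≈ 17752 varves.

17752 varves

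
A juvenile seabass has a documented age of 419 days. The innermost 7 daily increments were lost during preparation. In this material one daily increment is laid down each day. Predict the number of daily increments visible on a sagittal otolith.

At one daily increment per day, 419 days correspond to 419 daily increments.
419 − 7 missed = 412 daily increments expected in the prepared section.

412 daily increments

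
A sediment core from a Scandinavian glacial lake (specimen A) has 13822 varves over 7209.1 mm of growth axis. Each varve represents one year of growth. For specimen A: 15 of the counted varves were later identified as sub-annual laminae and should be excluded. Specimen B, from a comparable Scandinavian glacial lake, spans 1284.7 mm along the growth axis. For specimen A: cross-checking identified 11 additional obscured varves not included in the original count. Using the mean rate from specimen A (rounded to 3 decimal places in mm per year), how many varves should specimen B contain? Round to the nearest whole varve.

Specimen A: correcting the raw count gives 13822 − 15 + 11 = 13818 true varves.
A: Mean rate = 7209.1 mm / 13818 years ≈ 0.522 mm per year.
B spans 1284.7 / 0.522 = 2461.11 years ≈ 2461 varves.

2461 varves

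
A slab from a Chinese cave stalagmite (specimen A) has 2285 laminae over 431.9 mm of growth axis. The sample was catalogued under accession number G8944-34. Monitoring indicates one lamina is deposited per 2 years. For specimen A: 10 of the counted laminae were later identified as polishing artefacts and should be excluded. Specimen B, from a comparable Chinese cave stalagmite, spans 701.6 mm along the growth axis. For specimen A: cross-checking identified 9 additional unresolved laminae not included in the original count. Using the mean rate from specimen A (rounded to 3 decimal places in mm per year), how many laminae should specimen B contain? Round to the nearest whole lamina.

3693 laminae

Specimen A: correcting the raw count gives 2285 − 10 + 9 = 2284 true laminae.
Specimen A: 2284 laminae at 2 years each span 2284 × 2 = 4568 years.
A: 431.9 mm over 4568 years gives 431.9 / 4568 ≈ 0.095 mm/yr.
For B, 701.6 / 0.095 = 7385.26 years; at 2 years per lamina that is 7385.26 / 2 ≈ 3693 laminae.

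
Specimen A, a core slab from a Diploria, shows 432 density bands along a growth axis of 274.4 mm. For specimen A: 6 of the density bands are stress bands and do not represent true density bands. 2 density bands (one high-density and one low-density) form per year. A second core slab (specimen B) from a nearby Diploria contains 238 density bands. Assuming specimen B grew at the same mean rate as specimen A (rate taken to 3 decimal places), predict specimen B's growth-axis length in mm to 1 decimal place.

153.3 mm

Specimen A: adjusted count: 432 − 6 = 426 density bands.
Specimen A: dividing by 2 density bands per year: 426 / 2 = 213 years.
A: 274.4 mm over 213 years gives 274.4 / 213 ≈ 1.288 mm/year.
Specimen B: 238 density bands at 2 per year is 238 / 2 = 119 years. For B, 1.288 mm/year × 119 years = 153.3 mm.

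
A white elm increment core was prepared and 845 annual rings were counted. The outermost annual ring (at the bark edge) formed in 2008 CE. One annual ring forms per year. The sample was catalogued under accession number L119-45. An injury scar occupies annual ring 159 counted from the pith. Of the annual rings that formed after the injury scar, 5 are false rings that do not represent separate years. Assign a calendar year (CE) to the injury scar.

The injury scar sits at annual ring 159 from the pith, so 845 − 159 = 686 annual rings formed after it.
Removing the 5 false annual rings leaves 686 − 5 = 681 true annual rings beyond the injury scar.
2008 − 681 = 1327 CE.

1327 CE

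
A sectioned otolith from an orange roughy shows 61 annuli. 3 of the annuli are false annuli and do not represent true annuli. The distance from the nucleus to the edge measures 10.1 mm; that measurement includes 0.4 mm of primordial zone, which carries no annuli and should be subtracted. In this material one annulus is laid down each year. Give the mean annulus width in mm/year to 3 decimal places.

Adjusted count: 61 − 3 = 58 annuli.
Removing the 0.4 mm offcut leaves 10.1 − 0.4 = 9.7 mm.
Extension rate ≈ 9.7 / 58 = 0.167 mm/year.

0.167 mm/year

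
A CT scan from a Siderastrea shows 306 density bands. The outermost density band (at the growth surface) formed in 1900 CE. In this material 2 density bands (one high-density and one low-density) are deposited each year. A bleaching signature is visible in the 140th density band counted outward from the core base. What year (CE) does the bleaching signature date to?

1817 CE

The bleaching signature sits at density band 140 from the core base, so 306 − 140 = 166 density bands formed after it.
With 2 density bands per year, 166 / 2 = 83 years.
Counting back 83 years from 1900 CE places the bleaching signature in 1900 − 83 = 1817 CE.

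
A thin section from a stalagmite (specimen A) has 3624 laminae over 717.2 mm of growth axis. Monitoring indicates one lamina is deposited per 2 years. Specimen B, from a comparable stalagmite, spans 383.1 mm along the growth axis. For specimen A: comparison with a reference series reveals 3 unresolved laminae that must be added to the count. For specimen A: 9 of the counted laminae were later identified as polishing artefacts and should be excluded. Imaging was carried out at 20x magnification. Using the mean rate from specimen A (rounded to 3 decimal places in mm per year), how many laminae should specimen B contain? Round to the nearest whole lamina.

Specimen A: after corrections the count is 3624 − 9 + 3 = 3618 laminae.
Specimen A: 3618 laminae at 2 years each span 3618 × 2 = 7236 years.
A: Mean rate = 717.2 mm / 7236 years ≈ 0.099 mm per year.
B spans 383.1 / 0.099 = 3869.70 years; at 2 years per lamina that is 3869.70 / 2 ≈ 1935 laminae.

1935 laminae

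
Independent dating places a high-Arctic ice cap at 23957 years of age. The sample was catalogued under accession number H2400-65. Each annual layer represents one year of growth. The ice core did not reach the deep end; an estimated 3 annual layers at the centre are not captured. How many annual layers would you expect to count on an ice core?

23954 annual layers

At one annual layer per year, 23957 years correspond to 23957 annual layers.
Subtracting the 3 annual layers not captured gives 23957 − 3 = 23954 annual layers in the record.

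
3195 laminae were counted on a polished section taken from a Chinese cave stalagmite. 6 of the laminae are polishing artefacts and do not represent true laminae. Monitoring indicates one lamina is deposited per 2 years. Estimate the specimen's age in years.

6378 yr

Adjusted count: 3195 − 6 = 3189 laminae.
3189 laminae at 2 years each span 3189 × 2 = 6378 years.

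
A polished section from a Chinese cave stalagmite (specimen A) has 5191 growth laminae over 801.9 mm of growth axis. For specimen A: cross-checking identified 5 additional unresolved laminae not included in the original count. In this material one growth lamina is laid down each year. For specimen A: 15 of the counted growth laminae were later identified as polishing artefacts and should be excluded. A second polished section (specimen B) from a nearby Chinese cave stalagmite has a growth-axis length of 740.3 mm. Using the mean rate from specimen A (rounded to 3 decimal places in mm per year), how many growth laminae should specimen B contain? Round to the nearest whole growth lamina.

4776 growth laminae

Specimen A: after corrections the count is 5191 − 15 + 5 = 5181 growth laminae.
A: 801.9 mm over 5181 years gives 801.9 / 5181 ≈ 0.155 mm per year.
For B, 740.3 / 0.155 = 4776.13 years ≈ 4776 growth laminae.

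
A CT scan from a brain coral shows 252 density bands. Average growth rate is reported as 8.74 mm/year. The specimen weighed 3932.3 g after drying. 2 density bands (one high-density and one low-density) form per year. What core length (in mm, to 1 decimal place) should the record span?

252 density bands at 2 per year is 252 / 2 = 126 years.
Predicted length = 8.74 mm/year × 126 years = 1101.2 mm.

1101.2 mm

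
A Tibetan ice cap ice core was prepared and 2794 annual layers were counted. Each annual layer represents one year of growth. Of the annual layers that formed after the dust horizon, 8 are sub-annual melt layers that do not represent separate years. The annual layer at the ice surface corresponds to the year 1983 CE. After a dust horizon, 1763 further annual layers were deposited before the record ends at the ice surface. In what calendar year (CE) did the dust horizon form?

228 CE

1763 annual layers post-date the dust horizon.
Excluding 8 false annual layers: 1763 − 8 = 1755.
Counting back 1755 years from 1983 CE places the dust horizon in 1983 − 1755 = 228 CE.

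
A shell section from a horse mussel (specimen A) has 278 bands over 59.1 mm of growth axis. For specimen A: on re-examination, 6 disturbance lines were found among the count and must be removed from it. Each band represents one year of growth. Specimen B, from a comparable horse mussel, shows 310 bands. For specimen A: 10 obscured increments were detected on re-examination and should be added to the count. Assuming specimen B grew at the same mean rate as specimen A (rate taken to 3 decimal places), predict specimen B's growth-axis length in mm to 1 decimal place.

Specimen A: after corrections the count is 278 − 6 + 10 = 282 bands.
A: Mean rate = 59.1 mm / 282 years ≈ 0.210 mm per year.
B's length ≈ 0.210 × 310 = 65.1 mm.

65.1 mm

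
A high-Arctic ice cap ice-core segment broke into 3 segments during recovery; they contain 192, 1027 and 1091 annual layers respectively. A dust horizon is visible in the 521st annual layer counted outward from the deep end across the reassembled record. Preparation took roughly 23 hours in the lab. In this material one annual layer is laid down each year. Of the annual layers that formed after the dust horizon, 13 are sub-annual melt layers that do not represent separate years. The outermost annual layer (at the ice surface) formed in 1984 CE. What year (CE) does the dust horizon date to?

Total annual layers = 192 + 1027 + 1091 = 2310.
Between annual layer 521 and the ice surface there are 2310 − 521 = 1789 annual layers.
Excluding 13 false annual layers: 1789 − 13 = 1776.
1984 − 1776 = 208 CE.

208 CE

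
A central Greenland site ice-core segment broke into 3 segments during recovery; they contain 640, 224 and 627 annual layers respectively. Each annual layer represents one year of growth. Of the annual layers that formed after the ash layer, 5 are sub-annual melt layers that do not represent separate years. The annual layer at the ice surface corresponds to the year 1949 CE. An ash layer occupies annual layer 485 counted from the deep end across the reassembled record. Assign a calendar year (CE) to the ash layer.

Total annual layers = 640 + 224 + 627 = 1491.
1491 − 485 = 1006 annual layers lie beyond the ash layer toward the ice surface.
Excluding 5 false annual layers: 1006 − 5 = 1001.
Counting back 1001 years from 1949 CE places the ash layer in 1949 − 1001 = 948 CE.

948 CE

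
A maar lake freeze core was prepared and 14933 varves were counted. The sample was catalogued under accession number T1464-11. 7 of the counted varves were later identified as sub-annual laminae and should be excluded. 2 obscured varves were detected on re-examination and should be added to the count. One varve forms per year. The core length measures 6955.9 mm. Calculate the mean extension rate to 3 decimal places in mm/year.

0.466 mm/year

True varve count = 14933 − 7 + 2 = 14928.
Extension rate ≈ 6955.9 / 14928 = 0.466 mm/year.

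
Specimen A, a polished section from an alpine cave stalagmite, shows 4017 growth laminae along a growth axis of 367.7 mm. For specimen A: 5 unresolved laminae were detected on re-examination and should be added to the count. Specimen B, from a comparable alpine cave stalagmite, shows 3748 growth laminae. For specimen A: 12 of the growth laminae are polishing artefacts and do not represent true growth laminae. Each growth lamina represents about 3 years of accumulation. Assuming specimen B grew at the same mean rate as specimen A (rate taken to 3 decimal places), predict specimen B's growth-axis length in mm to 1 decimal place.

348.6 mm

Specimen A: adjusted count: 4017 − 12 + 5 = 4010 growth laminae.
Specimen A: 4010 growth laminae at 3 years each span 4010 × 3 = 12030 years.
A: Extension rate ≈ 367.7 / 12030 = 0.031 mm/yr.
Specimen B: multiplying by 3 years per growth lamina: 3748 × 3 = 11244 years. Length of B = 0.031 × 11244 = 348.6 mm.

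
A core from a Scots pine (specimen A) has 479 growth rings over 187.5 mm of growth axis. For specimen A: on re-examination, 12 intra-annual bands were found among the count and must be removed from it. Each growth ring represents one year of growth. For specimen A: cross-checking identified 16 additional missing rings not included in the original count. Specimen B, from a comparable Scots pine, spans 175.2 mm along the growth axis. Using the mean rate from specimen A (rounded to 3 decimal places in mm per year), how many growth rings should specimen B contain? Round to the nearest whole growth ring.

452 growth rings

Specimen A: adjusted count: 479 − 12 + 16 = 483 growth rings.
A: Mean rate = 187.5 mm / 483 years ≈ 0.388 mm/yr.
Specimen B: 175.2 mm / 0.388 mm per year = 451.55 years ≈ 452 growth rings.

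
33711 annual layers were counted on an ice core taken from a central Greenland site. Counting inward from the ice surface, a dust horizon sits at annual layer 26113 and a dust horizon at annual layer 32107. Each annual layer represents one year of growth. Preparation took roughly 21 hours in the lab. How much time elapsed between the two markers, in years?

5994 years

Separation: 32107 − 26113 = 5994 annual layers.
One annual layer per year makes the interval 5994 years.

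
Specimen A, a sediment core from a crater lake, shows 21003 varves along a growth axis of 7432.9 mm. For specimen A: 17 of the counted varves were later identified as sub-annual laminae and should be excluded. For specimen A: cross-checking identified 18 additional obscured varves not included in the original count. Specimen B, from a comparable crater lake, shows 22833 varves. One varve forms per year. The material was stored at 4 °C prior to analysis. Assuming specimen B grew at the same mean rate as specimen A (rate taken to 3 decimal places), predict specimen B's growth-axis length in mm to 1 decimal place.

Specimen A: after corrections the count is 21003 − 17 + 18 = 21004 varves.
A: Extension rate ≈ 7432.9 / 21004 = 0.354 mm/yr.
Length of B = 0.354 × 22833 = 8082.9 mm.

8082.9 mm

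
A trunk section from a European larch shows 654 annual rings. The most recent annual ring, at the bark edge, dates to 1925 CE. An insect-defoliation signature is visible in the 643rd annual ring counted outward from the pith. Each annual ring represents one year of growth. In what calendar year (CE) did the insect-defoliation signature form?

The insect-defoliation signature sits at annual ring 643 from the pith, so 654 − 643 = 11 annual rings formed after it.
The annual ring at the bark edge is 1925 CE, so the insect-defoliation signature dates to 1925 − 11 = 1914 CE.

1914 CE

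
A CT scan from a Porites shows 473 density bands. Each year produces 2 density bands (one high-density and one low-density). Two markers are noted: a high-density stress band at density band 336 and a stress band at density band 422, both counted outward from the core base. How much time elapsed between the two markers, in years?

Separation: 422 − 336 = 86 density bands.
With 2 density bands per year, 86 / 2 = 43 years.

43 yr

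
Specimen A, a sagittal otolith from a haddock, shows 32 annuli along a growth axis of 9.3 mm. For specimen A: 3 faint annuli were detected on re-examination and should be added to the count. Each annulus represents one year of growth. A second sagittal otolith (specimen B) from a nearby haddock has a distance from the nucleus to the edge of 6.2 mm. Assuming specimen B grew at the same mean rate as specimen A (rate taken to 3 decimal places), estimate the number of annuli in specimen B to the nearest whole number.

23 annuli

Specimen A: after corrections the count is 32 + 3 = 35 annuli.
A: 9.3 mm over 35 years gives 9.3 / 35 ≈ 0.266 mm/year.
Specimen B: 6.2 mm / 0.266 mm per year = 23.31 years ≈ 23 annuli.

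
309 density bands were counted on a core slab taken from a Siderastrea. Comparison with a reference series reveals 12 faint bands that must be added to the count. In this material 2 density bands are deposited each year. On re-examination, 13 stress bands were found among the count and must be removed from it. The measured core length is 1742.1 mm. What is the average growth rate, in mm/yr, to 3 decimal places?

Adjusted count: 309 − 13 + 12 = 308 density bands.
Dividing by 2 density bands per year: 308 / 2 = 154 years.
1742.1 mm over 154 years gives 1742.1 / 154 ≈ 11.312 mm/yr.

11.312 mm/yr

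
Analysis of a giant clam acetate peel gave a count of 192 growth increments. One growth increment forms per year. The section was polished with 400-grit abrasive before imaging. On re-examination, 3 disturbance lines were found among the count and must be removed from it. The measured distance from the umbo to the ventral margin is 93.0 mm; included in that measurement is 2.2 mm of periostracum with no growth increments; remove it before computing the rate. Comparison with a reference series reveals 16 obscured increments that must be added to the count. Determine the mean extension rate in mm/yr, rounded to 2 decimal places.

0.44 mm/yr

Correcting the raw count gives 192 − 3 + 16 = 205 true growth increments.
The growth record spans 93.0 − 2.2 = 90.8 mm.
Extension rate ≈ 90.8 / 205 = 0.44 mm/yr.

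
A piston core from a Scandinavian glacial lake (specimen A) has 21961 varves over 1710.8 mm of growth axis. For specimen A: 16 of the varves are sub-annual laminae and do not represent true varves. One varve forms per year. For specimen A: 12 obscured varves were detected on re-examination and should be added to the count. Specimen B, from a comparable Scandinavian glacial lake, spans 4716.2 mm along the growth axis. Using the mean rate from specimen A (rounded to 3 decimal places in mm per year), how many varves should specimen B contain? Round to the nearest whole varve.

Specimen A: true varve count = 21961 − 16 + 12 = 21957.
A: Extension rate ≈ 1710.8 / 21957 = 0.078 mm per year.
Specimen B: 4716.2 mm / 0.078 mm per year = 60464.10 years ≈ 60464 varves.

60464 varves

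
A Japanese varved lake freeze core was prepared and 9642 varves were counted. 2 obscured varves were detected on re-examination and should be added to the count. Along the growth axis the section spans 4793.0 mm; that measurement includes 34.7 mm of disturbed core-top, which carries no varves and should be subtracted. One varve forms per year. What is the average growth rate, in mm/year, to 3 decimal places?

Adjusted count: 9642 + 2 = 9644 varves.
Removing the 34.7 mm offcut leaves 4793.0 − 34.7 = 4758.3 mm.
4758.3 mm over 9644 years gives 4758.3 / 9644 ≈ 0.493 mm/year.

0.493 mm/year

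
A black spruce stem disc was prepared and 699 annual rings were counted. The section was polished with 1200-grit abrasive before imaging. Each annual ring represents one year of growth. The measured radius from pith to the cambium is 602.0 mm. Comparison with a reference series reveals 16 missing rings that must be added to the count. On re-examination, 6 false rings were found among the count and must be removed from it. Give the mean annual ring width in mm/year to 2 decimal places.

After corrections the count is 699 − 6 + 16 = 709 annual rings.
Extension rate ≈ 602.0 / 709 = 0.85 mm/year.

0.85 mm/year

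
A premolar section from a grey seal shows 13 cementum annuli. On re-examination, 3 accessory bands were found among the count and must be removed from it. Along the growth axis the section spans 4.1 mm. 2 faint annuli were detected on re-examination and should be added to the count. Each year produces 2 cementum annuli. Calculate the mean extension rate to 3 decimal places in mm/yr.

0.683 mm/yr

Correcting the raw count gives 13 − 3 + 2 = 12 true cementum annuli.
Dividing by 2 cementum annuli per year: 12 / 2 = 6 years.
4.1 mm over 6 years gives 4.1 / 6 ≈ 0.683 mm/yr.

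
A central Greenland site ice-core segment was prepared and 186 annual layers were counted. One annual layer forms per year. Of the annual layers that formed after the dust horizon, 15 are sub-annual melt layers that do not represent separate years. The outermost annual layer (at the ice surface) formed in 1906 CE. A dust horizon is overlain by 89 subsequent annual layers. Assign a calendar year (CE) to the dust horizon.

There are 89 annual layers younger than the dust horizon.
Removing the 15 false annual layers leaves 89 − 15 = 74 true annual layers beyond the dust horizon.
The annual layer at the ice surface is 1906 CE, so the dust horizon dates to 1906 − 74 = 1832 CE.

1832 CE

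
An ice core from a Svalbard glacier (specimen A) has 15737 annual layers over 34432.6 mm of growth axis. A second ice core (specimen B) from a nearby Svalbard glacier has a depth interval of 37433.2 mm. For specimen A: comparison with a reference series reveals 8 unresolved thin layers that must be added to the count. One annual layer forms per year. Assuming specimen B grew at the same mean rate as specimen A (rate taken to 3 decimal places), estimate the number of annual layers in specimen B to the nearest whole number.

Specimen A: true annual layer count = 15737 + 8 = 15745.
A: Mean rate = 34432.6 mm / 15745 years ≈ 2.187 mm/year.
For B, 37433.2 / 2.187 = 17116.23 years ≈ 17116 annual layers.

17116 annual layers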